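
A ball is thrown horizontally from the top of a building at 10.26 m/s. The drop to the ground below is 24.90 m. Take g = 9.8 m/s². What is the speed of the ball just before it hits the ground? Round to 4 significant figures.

24.36 m/s

Fall time: t = √(2 × 24.90 / 9.8) = 2.2542 s.
At impact: v_x = 10.26 m/s (unchanged), v_y = g t = 9.8 × 2.2542 = 22.091 m/s.
Speed = √(v_x² + v_y²) = √(105.27 + 488.01) = 24.36 m/s.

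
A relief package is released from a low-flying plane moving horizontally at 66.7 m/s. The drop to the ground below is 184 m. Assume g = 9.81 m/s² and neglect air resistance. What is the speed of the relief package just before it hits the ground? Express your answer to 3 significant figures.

89.8 m/s

Fall time: t = √(2 × 184 / 9.81) = 6.125 s.
At impact: v_x = 66.7 m/s (unchanged), v_y = g t = 9.81 × 6.125 = 60.09 m/s.
Speed = √(v_x² + v_y²) = √(4449 + 3611) = 89.8 m/s.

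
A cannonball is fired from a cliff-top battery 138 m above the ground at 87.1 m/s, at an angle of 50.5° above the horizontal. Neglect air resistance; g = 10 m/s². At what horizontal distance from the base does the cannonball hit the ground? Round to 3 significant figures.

Components: v_x = 87.1 cos 50.5° = 55.40 m/s, v_y = 87.1 sin 50.5° = 67.21 m/s.
Vertical: 0 = 138 + 67.21 t − ½(10) t² ⇒ 5.000 t² − 67.21 t − 138 = 0.
t = [67.21 + √(4517 + 2760)] / 10.00 = 15.25 s.
Horizontal: R = v_x · t = 55.40 × 15.25 = 845 m.

845 m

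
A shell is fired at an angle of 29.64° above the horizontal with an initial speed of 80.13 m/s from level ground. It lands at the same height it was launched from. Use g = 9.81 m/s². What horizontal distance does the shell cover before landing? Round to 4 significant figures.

Components: v_x = 80.13 cos 29.64° = 69.645 m/s, v_y = 80.13 sin 29.64° = 39.628 m/s.
Time of flight (same landing height): t = 2 v_y / g = 2 × 39.628 / 9.81 = 8.0791 s.
Range: R = v_x · t = 69.645 × 8.0791 = 562.7 m.

562.7 m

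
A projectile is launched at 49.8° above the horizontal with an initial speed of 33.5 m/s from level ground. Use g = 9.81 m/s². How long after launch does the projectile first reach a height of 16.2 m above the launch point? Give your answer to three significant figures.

v_y0 = 33.5 sin 49.8° = 25.59 m/s.
Set y = v_y0 t − ½ g t² = 16.2: 4.905 t² − 25.59 t + 16.2 = 0.
t = [25.59 ± √(654.8 − 317.8)] / 9.81 = (25.59 ± 18.36) / 9.81, giving t = 0.737 s or t = 4.48 s.
The projectile is on the way up at the first time, so t = 0.737 s.

0.737 s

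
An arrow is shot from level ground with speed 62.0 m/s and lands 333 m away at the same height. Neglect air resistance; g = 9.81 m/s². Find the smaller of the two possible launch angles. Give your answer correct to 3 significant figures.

29.1°

Level-ground range: R = v₀² sin(2θ)/g ⇒ sin 2θ = R g / v₀² = 333×9.81/62.0² = 0.8498.
2θ = arcsin(0.8498) = 58.19° or 180° − 58.19° = 121.81°.
So θ = 29.1° or θ = 60.9°.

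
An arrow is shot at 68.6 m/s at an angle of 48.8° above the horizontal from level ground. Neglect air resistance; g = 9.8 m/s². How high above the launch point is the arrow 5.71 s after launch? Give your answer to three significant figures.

135 m

v_y0 = 68.6 sin 48.8° = 51.62 m/s.
y(t) = v_y0 t − ½ g t² = 51.62×5.71 − 4.900×5.71² = 135 m.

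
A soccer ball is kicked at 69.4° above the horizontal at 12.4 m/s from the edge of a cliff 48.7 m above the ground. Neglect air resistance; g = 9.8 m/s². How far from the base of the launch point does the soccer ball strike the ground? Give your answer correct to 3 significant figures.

Components: v_x = 12.4 cos 69.4° = 4.363 m/s, v_y = 12.4 sin 69.4° = 11.61 m/s.
Vertical: 0 = 48.7 + 11.61 t − ½(9.8) t² ⇒ 4.900 t² − 11.61 t − 48.7 = 0.
t = [11.61 + √(134.8 + 954.5)] / 9.800 = 4.553 s.
Horizontal: R = v_x · t = 4.363 × 4.553 = 19.9 m.

19.9 m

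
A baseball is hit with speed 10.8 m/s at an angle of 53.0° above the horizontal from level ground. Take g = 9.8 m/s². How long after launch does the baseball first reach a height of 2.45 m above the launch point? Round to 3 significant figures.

v_y0 = 10.8 sin 53.0° = 8.625 m/s.
Set y = v_y0 t − ½ g t² = 2.45: 4.900 t² − 8.625 t + 2.45 = 0.
t = [8.625 ± √(74.39 − 48.02)] / 9.8 = (8.625 ± 5.135) / 9.8, giving t = 0.356 s or t = 1.40 s.
The baseball is on the way up at the first time, so t = 0.356 s.

0.356 s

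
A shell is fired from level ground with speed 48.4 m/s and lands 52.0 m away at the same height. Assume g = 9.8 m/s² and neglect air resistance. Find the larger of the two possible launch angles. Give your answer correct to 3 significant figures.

Level-ground range: R = v₀² sin(2θ)/g ⇒ sin 2θ = R g / v₀² = 52.0×9.8/48.4² = 0.2175.
2θ = arcsin(0.2175) = 12.56° or 180° − 12.56° = 167.44°.
So θ = 6.28° or θ = 83.7°.

83.7°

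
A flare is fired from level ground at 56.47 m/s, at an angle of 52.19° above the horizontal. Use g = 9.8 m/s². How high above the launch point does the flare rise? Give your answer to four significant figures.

Vertical component of launch velocity: v_y = 56.47 sin 52.19° = 44.614 m/s.
At the highest point the vertical velocity is zero, so v_y² = 2 g h_max.
h_max = (44.614)² / (2 × 9.8) = 1990.4 / 19.60 = 101.6 m.

101.6 m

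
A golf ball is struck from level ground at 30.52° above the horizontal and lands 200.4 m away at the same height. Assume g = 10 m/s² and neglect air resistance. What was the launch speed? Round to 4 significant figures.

On level ground, R = v₀² sin(2θ) / g, so v₀ = √(R g / sin 2θ).
sin(2 × 30.52°) = 0.8750.
v₀ = √(200.4 × 10 / 0.8750) = √2290.3 = 47.86 m/s.

47.86 m/s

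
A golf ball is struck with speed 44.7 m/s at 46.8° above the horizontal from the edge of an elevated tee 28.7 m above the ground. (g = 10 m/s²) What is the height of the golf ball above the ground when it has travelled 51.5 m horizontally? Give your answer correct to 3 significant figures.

v_x = 44.7 cos 46.8° = 30.60 m/s, v_y0 = 44.7 sin 46.8° = 32.58 m/s.
Time to reach x = 51.5 m: t = x / v_x = 51.5 / 30.60 = 1.683 s.
y = 28.7 + v_y0 t − ½ g t² = 28.7 + 32.58×1.683 − 5.000×1.683² = 69.4 m.

69.4 m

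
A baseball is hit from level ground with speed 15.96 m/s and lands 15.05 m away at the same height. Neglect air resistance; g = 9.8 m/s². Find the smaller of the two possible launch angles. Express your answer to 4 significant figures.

Level-ground range: R = v₀² sin(2θ)/g ⇒ sin 2θ = R g / v₀² = 15.05×9.8/15.96² = 0.5790.
2θ = arcsin(0.5790) = 35.380° or 180° − 35.380° = 144.620°.
So θ = 17.69° or θ = 72.31°.

17.69°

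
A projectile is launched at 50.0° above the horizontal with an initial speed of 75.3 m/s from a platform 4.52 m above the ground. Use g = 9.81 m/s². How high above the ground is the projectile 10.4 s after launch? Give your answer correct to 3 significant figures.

v_y0 = 75.3 sin 50.0° = 57.68 m/s.
y(t) = 4.52 + v_y0 t − ½ g t² = 4.52 + 57.68×10.4 − ½×9.81×10.4² = 73.9 m.

73.9 m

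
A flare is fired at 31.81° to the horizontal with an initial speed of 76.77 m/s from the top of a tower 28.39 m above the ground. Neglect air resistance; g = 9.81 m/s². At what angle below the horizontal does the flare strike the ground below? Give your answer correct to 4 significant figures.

35.68°

v_x = 76.77 cos 31.81° = 65.239 m/s.
At impact |v_y| = √(v_y0² + 2 g h) = √(40.466² + 2×9.81×28.39) = 46.846 m/s.
Angle below horizontal = arctan(|v_y| / v_x) = arctan(46.846 / 65.239) = 35.68°.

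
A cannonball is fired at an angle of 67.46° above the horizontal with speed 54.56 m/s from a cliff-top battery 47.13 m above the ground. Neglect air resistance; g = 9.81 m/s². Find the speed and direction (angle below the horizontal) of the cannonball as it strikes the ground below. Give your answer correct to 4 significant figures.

v_x = 54.56 cos 67.46° = 20.914 m/s (constant).
|v_y| at impact = √((50.392)² + 2×9.81×47.13) = 58.856 m/s.
Speed = √(20.914² + 58.856²) = 62.46 m/s; angle = arctan(58.856/20.914) = 70.44° below horizontal.

62.46 m/s at 70.44° below the horizontal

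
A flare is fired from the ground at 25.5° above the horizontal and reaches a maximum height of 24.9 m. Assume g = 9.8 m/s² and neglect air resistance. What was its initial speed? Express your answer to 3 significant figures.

At maximum height v_y = 0, so (v₀ sin θ)² = 2 g H.
v₀ sin 25.5° = √(2 × 9.8 × 24.9) = 22.09 m/s.
v₀ = 22.09 / sin 25.5° = 22.09 / 0.4305 = 51.3 m/s.

51.3 m/s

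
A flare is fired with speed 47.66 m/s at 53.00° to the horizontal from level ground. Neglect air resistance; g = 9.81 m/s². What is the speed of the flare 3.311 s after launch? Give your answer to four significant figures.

29.22 m/s

v_x = 47.66 cos 53.00° = 28.683 m/s (constant).
v_y(t) = 47.66 sin 53.00° − g t = 38.063 − 9.81 × 3.311 = 5.5821 m/s.
Speed = √(v_x² + v_y²) = √(822.71 + 31.160) = 29.22 m/s.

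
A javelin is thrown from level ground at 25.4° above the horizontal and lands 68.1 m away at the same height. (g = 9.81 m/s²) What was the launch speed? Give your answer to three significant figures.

On level ground, R = v₀² sin(2θ) / g, so v₀ = √(R g / sin 2θ).
sin(2 × 25.4°) = 0.7749.
v₀ = √(68.1 × 9.81 / 0.7749) = √862.1 = 29.4 m/s.

29.4 m/s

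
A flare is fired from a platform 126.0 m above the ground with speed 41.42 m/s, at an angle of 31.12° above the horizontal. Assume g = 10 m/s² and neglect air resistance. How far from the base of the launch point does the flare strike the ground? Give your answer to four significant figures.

Components: v_x = 41.42 cos 31.12° = 35.459 m/s, v_y = 41.42 sin 31.12° = 21.407 m/s.
Vertical: 0 = 126.0 + 21.407 t − ½(10) t² ⇒ 5.000 t² − 21.407 t − 126.0 = 0.
t = [21.407 + √(458.26 + 2520.0)] / 10.00 = 7.5980 s.
Horizontal: R = v_x · t = 35.459 × 7.5980 = 269.4 m.

269.4 m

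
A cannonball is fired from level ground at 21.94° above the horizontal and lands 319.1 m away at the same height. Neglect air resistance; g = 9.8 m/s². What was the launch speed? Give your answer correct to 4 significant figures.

67.17 m/s

On level ground, R = v₀² sin(2θ) / g, so v₀ = √(R g / sin 2θ).
sin(2 × 21.94°) = 0.6932.
v₀ = √(319.1 × 9.8 / 0.6932) = √4511.2 = 67.17 m/s.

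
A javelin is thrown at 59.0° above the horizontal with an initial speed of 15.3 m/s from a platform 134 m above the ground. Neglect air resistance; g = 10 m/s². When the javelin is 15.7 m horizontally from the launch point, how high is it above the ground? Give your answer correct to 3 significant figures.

v_x = 15.3 cos 59.0° = 7.880 m/s, v_y0 = 15.3 sin 59.0° = 13.11 m/s.
Time to reach x = 15.7 m: t = x / v_x = 15.7 / 7.880 = 1.992 s.
y = 134 + v_y0 t − ½ g t² = 134 + 13.11×1.992 − 5.000×1.992² = 140 m.

140 m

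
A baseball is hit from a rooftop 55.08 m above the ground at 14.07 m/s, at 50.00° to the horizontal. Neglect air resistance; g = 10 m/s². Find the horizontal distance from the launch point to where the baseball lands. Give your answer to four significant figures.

Components: v_x = 14.07 cos 50.00° = 9.0440 m/s, v_y = 14.07 sin 50.00° = 10.778 m/s.
Vertical: 0 = 55.08 + 10.778 t − ½(10) t² ⇒ 5.000 t² − 10.778 t − 55.08 = 0.
t = [10.778 + √(116.17 + 1101.6)] / 10.00 = 4.5675 s.
Horizontal: R = v_x · t = 9.0440 × 4.5675 = 41.31 m.

41.31 m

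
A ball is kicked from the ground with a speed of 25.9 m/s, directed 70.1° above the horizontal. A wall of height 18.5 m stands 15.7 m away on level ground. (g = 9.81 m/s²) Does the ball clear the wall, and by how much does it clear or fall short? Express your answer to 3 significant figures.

v_x = 25.9 cos 70.1° = 8.816 m/s; v_y0 = 25.9 sin 70.1° = 24.35 m/s.
Time to reach the wall: t = 15.7 / 8.816 = 1.781 s.
Height at that point: y = 24.35×1.781 − 4.905×1.781² = 27.81 m.
That is 27.81 − 18.5 = 9.31 m above the top of the wall, so the ball clears it.

Yes — it clears the wall by 9.31 m.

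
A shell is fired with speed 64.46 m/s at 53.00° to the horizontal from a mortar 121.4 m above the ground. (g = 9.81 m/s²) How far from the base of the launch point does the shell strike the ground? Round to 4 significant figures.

Components: v_x = 64.46 cos 53.00° = 38.793 m/s, v_y = 64.46 sin 53.00° = 51.480 m/s.
Vertical: 0 = 121.4 + 51.480 t − ½(9.81) t² ⇒ 4.905 t² − 51.480 t − 121.4 = 0.
t = [51.480 + √(2650.2 + 2381.9)] / 9.810 = 12.479 s.
Horizontal: R = v_x · t = 38.793 × 12.479 = 484.1 m.

484.1 m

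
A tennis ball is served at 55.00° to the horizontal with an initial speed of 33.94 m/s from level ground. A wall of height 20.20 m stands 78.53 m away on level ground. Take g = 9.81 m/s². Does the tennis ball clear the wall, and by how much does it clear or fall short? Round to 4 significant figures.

v_x = 33.94 cos 55.00° = 19.467 m/s; v_y0 = 33.94 sin 55.00° = 27.802 m/s.
Time to reach the wall: t = 78.53 / 19.467 = 4.0340 s.
Height at that point: y = 27.802×4.0340 − 4.905×4.0340² = 32.333 m.
That is 32.333 − 20.20 = 12.13 m above the top of the wall, so the tennis ball clears it.

Yes — it clears the wall by 12.13 m.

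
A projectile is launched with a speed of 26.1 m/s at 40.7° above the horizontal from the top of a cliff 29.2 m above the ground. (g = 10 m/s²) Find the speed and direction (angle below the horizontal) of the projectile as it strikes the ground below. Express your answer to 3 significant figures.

v_x = 26.1 cos 40.7° = 19.79 m/s (constant).
|v_y| at impact = √((17.02)² + 2×10×29.2) = 29.56 m/s.
Speed = √(19.79² + 29.56²) = 35.6 m/s; angle = arctan(29.56/19.79) = 56.2° below horizontal.

35.6 m/s at 56.2° below the horizontal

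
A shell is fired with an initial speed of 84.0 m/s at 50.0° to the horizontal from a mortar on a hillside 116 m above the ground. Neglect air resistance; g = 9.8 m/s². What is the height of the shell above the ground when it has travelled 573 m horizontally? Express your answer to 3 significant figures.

247 m

v_x = 84.0 cos 50.0° = 53.99 m/s, v_y0 = 84.0 sin 50.0° = 64.35 m/s.
Time to reach x = 573 m: t = x / v_x = 573 / 53.99 = 10.61 s.
y = 116 + v_y0 t − ½ g t² = 116 + 64.35×10.61 − 4.900×10.61² = 247 m.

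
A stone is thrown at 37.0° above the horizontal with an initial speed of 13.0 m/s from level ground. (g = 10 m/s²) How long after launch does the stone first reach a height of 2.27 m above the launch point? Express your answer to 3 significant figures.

v_y0 = 13.0 sin 37.0° = 7.824 m/s.
Set y = v_y0 t − ½ g t² = 2.27: 5.000 t² − 7.824 t + 2.27 = 0.
t = [7.824 ± √(61.21 − 45.40)] / 10 = (7.824 ± 3.976) / 10, giving t = 0.385 s or t = 1.18 s.
The stone is on the way up at the first time, so t = 0.385 s.

0.385 s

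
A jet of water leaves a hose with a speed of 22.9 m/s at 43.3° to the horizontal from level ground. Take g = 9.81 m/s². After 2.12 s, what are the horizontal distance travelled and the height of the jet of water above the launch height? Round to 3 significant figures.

x = 35.3 m, y = 11.3 m

v_x = 22.9 cos 43.3° = 16.67 m/s; v_y0 = 22.9 sin 43.3° = 15.71 m/s.
x = v_x t = 16.67 × 2.12 = 35.3 m.
y = v_y0 t − ½ g t² = 15.71×2.12 − 4.905×2.12² = 11.3 m.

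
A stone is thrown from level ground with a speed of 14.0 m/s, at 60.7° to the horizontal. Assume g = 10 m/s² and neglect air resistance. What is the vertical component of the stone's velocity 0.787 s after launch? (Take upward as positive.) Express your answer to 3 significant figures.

Initial vertical component: v_y0 = 14.0 sin 60.7° = 12.21 m/s.
v_y(t) = v_y0 − g t = 12.21 − 10 × 0.787 = 4.34 m/s.

4.34 m/s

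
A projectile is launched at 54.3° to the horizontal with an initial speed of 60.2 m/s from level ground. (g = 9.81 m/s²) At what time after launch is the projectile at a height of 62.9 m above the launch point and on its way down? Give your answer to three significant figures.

8.45 s

v_y0 = 60.2 sin 54.3° = 48.89 m/s.
Set y = v_y0 t − ½ g t² = 62.9: 4.905 t² − 48.89 t + 62.9 = 0.
t = [48.89 ± √(2390 − 1234)] / 9.81 = (48.89 ± 34.00) / 9.81, giving t = 1.52 s or t = 8.45 s.
On the way down corresponds to the larger root: t = 8.45 s.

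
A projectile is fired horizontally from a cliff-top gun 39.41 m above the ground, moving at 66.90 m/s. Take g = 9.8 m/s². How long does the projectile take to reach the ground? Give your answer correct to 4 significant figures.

2.836 s

The horizontal speed doesn't affect the fall. With v_y0 = 0, h = ½ g t².
t = √(2 × 39.41 / 9.8) = √8.0429 = 2.836 s.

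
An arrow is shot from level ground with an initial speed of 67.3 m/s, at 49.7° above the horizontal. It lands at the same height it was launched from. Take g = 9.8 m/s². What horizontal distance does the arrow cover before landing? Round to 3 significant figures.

Components: v_x = 67.3 cos 49.7° = 43.53 m/s, v_y = 67.3 sin 49.7° = 51.33 m/s.
Time of flight (same landing height): t = 2 v_y / g = 2 × 51.33 / 9.8 = 10.48 s.
Range: R = v_x · t = 43.53 × 10.48 = 456 m.

456 m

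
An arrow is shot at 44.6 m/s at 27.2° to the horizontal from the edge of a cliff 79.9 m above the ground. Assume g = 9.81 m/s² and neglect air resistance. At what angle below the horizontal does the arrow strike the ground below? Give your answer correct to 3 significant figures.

v_x = 44.6 cos 27.2° = 39.67 m/s.
At impact |v_y| = √(v_y0² + 2 g h) = √(20.39² + 2×9.81×79.9) = 44.54 m/s.
Angle below horizontal = arctan(|v_y| / v_x) = arctan(44.54 / 39.67) = 48.3°.

48.3°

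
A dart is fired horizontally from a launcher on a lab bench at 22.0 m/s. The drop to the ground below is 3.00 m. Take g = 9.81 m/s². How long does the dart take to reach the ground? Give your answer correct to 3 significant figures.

0.782 s

The horizontal speed doesn't affect the fall. With v_y0 = 0, h = ½ g t².
t = √(2 × 3.00 / 9.81) = √0.6116 = 0.782 s.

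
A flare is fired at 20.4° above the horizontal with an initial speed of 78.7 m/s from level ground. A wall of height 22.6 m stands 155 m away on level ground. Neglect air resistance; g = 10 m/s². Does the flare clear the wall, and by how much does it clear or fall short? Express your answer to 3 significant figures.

Yes — it clears the wall by 13.0 m.

v_x = 78.7 cos 20.4° = 73.76 m/s; v_y0 = 78.7 sin 20.4° = 27.43 m/s.
Time to reach the wall: t = 155 / 73.76 = 2.101 s.
Height at that point: y = 27.43×2.101 − 5.000×2.101² = 35.56 m.
That is 35.56 − 22.6 = 13.0 m above the top of the wall, so the flare clears it.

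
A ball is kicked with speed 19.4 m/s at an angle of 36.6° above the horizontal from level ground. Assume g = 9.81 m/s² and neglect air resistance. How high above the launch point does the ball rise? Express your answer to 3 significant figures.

6.82 m

Vertical component of launch velocity: v_y = 19.4 sin 36.6° = 11.57 m/s.
At the highest point the vertical velocity is zero, so v_y² = 2 g h_max.
h_max = (11.57)² / (2 × 9.81) = 133.9 / 19.62 = 6.82 m.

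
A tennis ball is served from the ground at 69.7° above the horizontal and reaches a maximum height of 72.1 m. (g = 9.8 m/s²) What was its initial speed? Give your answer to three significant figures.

40.1 m/s

At maximum height v_y = 0, so (v₀ sin θ)² = 2 g H.
v₀ sin 69.7° = √(2 × 9.8 × 72.1) = 37.59 m/s.
v₀ = 37.59 / sin 69.7° = 37.59 / 0.9379 = 40.1 m/s.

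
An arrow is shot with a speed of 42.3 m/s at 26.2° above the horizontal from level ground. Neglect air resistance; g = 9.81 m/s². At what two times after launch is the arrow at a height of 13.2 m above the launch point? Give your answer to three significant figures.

0.938 s and 2.87 s

v_y0 = 42.3 sin 26.2° = 18.68 m/s.
Set y = v_y0 t − ½ g t² = 13.2: 4.905 t² − 18.68 t + 13.2 = 0.
t = [18.68 ± √(348.9 − 259.0)] / 9.81 = (18.68 ± 9.482) / 9.81, giving t = 0.938 s or t = 2.87 s.
So the arrow is at 13.2 m at t = 0.938 s (rising) and t = 2.87 s (falling).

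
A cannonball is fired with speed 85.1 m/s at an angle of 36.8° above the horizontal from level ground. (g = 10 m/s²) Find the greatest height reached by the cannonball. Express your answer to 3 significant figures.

130 m

Vertical component of launch velocity: v_y = 85.1 sin 36.8° = 50.98 m/s.
At the highest point the vertical velocity is zero, so v_y² = 2 g h_max.
h_max = (50.98)² / (2 × 10) = 2599 / 20.00 = 130 m.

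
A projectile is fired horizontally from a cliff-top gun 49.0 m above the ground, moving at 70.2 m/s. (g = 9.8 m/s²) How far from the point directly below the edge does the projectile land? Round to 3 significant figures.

222 m

Initial vertical velocity is zero, so the fall time comes from h = ½ g t²: t = √(2 × 49.0 / 9.8) = 3.162 s.
Horizontal motion is uniform at 70.2 m/s, so x = 70.2 × 3.162 = 222 m.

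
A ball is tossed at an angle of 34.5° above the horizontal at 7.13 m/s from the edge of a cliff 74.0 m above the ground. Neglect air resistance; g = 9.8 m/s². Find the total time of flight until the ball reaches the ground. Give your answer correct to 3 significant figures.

Vertical component: v_y = 7.13 sin 34.5° = 4.038 m/s.
Taking up as positive with launch at y = 74.0 m, landing at y = 0: 0 = 74.0 + 4.038 t − ½(9.8) t².
Solving 4.900 t² − 4.038 t − 74.0 = 0 gives t = [4.038 + √(4.038² + 4·4.900·74.0)] / 9.800 = 4.32 s.

4.32 s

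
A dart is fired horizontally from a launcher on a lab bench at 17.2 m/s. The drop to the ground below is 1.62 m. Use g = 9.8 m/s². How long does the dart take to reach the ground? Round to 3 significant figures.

The horizontal speed doesn't affect the fall. With v_y0 = 0, h = ½ g t².
t = √(2 × 1.62 / 9.8) = √0.3306 = 0.575 s.

0.575 s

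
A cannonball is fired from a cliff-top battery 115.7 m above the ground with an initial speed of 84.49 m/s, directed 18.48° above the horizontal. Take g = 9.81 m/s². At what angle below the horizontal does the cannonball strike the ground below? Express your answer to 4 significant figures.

v_x = 84.49 cos 18.48° = 80.133 m/s.
At impact |v_y| = √(v_y0² + 2 g h) = √(26.781² + 2×9.81×115.7) = 54.656 m/s.
Angle below horizontal = arctan(|v_y| / v_x) = arctan(54.656 / 80.133) = 34.30°.

34.30°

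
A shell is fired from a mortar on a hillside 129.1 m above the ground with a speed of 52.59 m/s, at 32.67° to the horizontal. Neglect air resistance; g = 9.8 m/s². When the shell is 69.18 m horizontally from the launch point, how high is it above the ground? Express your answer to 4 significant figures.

v_x = 52.59 cos 32.67° = 44.270 m/s, v_y0 = 52.59 sin 32.67° = 28.388 m/s.
Time to reach x = 69.18 m: t = x / v_x = 69.18 / 44.270 = 1.5627 s.
y = 129.1 + v_y0 t − ½ g t² = 129.1 + 28.388×1.5627 − 4.900×1.5627² = 161.5 m.

161.5 m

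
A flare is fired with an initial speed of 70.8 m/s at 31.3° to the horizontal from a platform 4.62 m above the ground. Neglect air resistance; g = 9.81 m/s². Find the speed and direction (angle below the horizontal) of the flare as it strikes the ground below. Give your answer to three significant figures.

71.4 m/s at 32.1° below the horizontal

v_x = 70.8 cos 31.3° = 60.50 m/s (constant).
|v_y| at impact = √((36.78)² + 2×9.81×4.62) = 37.99 m/s.
Speed = √(60.50² + 37.99²) = 71.4 m/s; angle = arctan(37.99/60.50) = 32.1° below horizontal.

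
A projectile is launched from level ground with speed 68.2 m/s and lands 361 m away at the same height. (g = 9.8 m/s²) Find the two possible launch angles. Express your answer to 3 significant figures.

24.8° and 65.2°

Level-ground range: R = v₀² sin(2θ)/g ⇒ sin 2θ = R g / v₀² = 361×9.8/68.2² = 0.7606.
2θ = arcsin(0.7606) = 49.52° or 180° − 49.52° = 130.48°.
So θ = 24.8° or θ = 65.2°.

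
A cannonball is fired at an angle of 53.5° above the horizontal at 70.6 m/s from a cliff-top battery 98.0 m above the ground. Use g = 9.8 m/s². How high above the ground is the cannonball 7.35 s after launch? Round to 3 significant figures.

v_y0 = 70.6 sin 53.5° = 56.75 m/s.
y(t) = 98.0 + v_y0 t − ½ g t² = 98.0 + 56.75×7.35 − ½×9.8×7.35² = 250 m.

250 m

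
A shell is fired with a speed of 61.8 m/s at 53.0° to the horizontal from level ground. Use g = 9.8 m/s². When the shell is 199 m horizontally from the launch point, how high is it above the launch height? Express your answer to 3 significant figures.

124 m

v_x = 61.8 cos 53.0° = 37.19 m/s, v_y0 = 61.8 sin 53.0° = 49.36 m/s.
Time to reach x = 199 m: t = x / v_x = 199 / 37.19 = 5.351 s.
y = v_y0 t − ½ g t² = 49.36×5.351 − 4.900×5.351² = 124 m.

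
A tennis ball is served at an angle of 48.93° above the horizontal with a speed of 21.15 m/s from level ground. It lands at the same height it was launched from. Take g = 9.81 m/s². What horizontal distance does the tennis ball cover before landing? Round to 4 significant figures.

Components: v_x = 21.15 cos 48.93° = 13.895 m/s, v_y = 21.15 sin 48.93° = 15.945 m/s.
Time of flight (same landing height): t = 2 v_y / g = 2 × 15.945 / 9.81 = 3.2508 s.
Range: R = v_x · t = 13.895 × 3.2508 = 45.17 m.

45.17 m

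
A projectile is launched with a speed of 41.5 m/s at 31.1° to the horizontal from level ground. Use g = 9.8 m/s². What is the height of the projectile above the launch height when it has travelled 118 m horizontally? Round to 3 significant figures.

v_x = 41.5 cos 31.1° = 35.54 m/s, v_y0 = 41.5 sin 31.1° = 21.44 m/s.
Time to reach x = 118 m: t = x / v_x = 118 / 35.54 = 3.320 s.
y = v_y0 t − ½ g t² = 21.44×3.320 − 4.900×3.320² = 17.2 m.

17.2 m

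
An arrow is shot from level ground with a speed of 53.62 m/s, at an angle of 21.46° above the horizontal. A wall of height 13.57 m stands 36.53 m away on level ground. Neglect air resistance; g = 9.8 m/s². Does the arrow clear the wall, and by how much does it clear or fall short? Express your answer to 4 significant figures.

No — it falls 1.836 m short of clearing the wall.

v_x = 53.62 cos 21.46° = 49.903 m/s; v_y0 = 53.62 sin 21.46° = 19.617 m/s.
Time to reach the wall: t = 36.53 / 49.903 = 0.73202 s.
Height at that point: y = 19.617×0.73202 − 4.900×0.73202² = 11.734 m.
That is 13.57 − 11.734 = 1.836 m below the top of the wall, so the arrow does not clear it.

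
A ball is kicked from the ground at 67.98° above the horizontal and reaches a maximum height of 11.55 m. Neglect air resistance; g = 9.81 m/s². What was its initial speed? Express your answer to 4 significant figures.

16.24 m/s

At maximum height v_y = 0, so (v₀ sin θ)² = 2 g H.
v₀ sin 67.98° = √(2 × 9.81 × 11.55) = 15.054 m/s.
v₀ = 15.054 / sin 67.98° = 15.054 / 0.9271 = 16.24 m/s.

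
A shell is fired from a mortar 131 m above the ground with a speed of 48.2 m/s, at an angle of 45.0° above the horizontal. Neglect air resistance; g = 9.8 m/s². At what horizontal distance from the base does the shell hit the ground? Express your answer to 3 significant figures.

Components: v_x = 48.2 cos 45.0° = 34.08 m/s, v_y = 48.2 sin 45.0° = 34.08 m/s.
Vertical: 0 = 131 + 34.08 t − ½(9.8) t² ⇒ 4.900 t² − 34.08 t − 131 = 0.
t = [34.08 + √(1161 + 2568)] / 9.800 = 9.709 s.
Horizontal: R = v_x · t = 34.08 × 9.709 = 331 m.

331 m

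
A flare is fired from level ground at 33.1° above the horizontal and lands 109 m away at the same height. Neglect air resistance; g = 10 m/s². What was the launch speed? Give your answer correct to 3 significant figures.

On level ground, R = v₀² sin(2θ) / g, so v₀ = √(R g / sin 2θ).
sin(2 × 33.1°) = 0.9150.
v₀ = √(109 × 10 / 0.9150) = √1191 = 34.5 m/s.

34.5 m/s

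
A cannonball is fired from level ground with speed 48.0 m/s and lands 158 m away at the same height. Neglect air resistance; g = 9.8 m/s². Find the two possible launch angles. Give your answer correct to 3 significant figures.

21.1° and 68.9°

Level-ground range: R = v₀² sin(2θ)/g ⇒ sin 2θ = R g / v₀² = 158×9.8/48.0² = 0.6720.
2θ = arcsin(0.6720) = 42.22° or 180° − 42.22° = 137.78°.
So θ = 21.1° or θ = 68.9°.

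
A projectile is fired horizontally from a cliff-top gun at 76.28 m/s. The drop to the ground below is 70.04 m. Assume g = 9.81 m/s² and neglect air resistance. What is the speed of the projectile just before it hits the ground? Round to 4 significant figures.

84.81 m/s

Fall time: t = √(2 × 70.04 / 9.81) = 3.7788 s.
At impact: v_x = 76.28 m/s (unchanged), v_y = g t = 9.81 × 3.7788 = 37.070 m/s.
Speed = √(v_x² + v_y²) = √(5818.6 + 1374.2) = 84.81 m/s.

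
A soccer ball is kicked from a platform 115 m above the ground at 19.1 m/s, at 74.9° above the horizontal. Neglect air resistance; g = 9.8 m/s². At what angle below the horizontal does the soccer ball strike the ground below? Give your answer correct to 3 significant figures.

84.4°

v_x = 19.1 cos 74.9° = 4.976 m/s.
At impact |v_y| = √(v_y0² + 2 g h) = √(18.44² + 2×9.8×115) = 50.93 m/s.
Angle below horizontal = arctan(|v_y| / v_x) = arctan(50.93 / 4.976) = 84.4°.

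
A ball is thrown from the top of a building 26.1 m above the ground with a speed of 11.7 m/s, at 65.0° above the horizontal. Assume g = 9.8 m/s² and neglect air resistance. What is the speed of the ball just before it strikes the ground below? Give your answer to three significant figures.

25.5 m/s

v_x = 11.7 cos 65.0° = 4.945 m/s is unchanged throughout.
For the vertical component, v_y² = v_y0² + 2 g h = (10.60)² + 2×9.8×26.1 = 623.9, so |v_y| = 24.98 m/s.
Impact speed = √(v_x² + v_y²) = √(24.45 + 623.9) = 25.5 m/s.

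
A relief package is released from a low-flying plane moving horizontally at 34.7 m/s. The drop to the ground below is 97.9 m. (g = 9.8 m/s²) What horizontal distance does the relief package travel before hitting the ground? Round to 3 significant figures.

155 m

Initial vertical velocity is zero, so the fall time comes from h = ½ g t²: t = √(2 × 97.9 / 9.8) = 4.470 s.
Horizontal motion is uniform at 34.7 m/s, so x = 34.7 × 4.470 = 155 m.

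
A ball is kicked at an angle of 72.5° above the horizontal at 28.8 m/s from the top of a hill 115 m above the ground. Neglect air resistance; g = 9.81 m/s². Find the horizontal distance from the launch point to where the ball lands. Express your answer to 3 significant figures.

Components: v_x = 28.8 cos 72.5° = 8.660 m/s, v_y = 28.8 sin 72.5° = 27.47 m/s.
Vertical: 0 = 115 + 27.47 t − ½(9.81) t² ⇒ 4.905 t² − 27.47 t − 115 = 0.
t = [27.47 + √(754.6 + 2256)] / 9.810 = 8.393 s.
Horizontal: R = v_x · t = 8.660 × 8.393 = 72.7 m.

72.7 m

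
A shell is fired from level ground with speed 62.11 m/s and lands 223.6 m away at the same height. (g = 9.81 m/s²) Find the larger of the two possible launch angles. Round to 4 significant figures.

72.67°

Level-ground range: R = v₀² sin(2θ)/g ⇒ sin 2θ = R g / v₀² = 223.6×9.81/62.11² = 0.5686.
2θ = arcsin(0.5686) = 34.653° or 180° − 34.653° = 145.347°.
So θ = 17.33° or θ = 72.67°.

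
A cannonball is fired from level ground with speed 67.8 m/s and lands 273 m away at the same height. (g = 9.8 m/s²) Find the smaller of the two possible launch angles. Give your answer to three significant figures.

Level-ground range: R = v₀² sin(2θ)/g ⇒ sin 2θ = R g / v₀² = 273×9.8/67.8² = 0.5820.
2θ = arcsin(0.5820) = 35.59° or 180° − 35.59° = 144.41°.
So θ = 17.8° or θ = 72.2°.

17.8°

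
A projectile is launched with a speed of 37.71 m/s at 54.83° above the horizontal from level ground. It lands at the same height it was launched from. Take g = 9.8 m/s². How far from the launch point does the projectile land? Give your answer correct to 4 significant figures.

Components: v_x = 37.71 cos 54.83° = 21.721 m/s, v_y = 37.71 sin 54.83° = 30.826 m/s.
Time of flight (same landing height): t = 2 v_y / g = 2 × 30.826 / 9.8 = 6.2910 s.
Range: R = v_x · t = 21.721 × 6.2910 = 136.6 m.

136.6 m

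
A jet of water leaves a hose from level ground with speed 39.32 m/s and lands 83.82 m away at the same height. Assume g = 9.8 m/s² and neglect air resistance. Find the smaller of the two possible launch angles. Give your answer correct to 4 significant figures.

Level-ground range: R = v₀² sin(2θ)/g ⇒ sin 2θ = R g / v₀² = 83.82×9.8/39.32² = 0.5313.
2θ = arcsin(0.5313) = 32.093° or 180° − 32.093° = 147.907°.
So θ = 16.05° or θ = 73.95°.

16.05°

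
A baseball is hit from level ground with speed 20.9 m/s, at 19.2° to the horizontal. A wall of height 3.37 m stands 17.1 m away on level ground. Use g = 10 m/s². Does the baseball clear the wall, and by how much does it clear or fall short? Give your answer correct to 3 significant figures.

v_x = 20.9 cos 19.2° = 19.74 m/s; v_y0 = 20.9 sin 19.2° = 6.873 m/s.
Time to reach the wall: t = 17.1 / 19.74 = 0.8663 s.
Height at that point: y = 6.873×0.8663 − 5.000×0.8663² = 2.202 m.
That is 3.37 − 2.202 = 1.17 m below the top of the wall, so the baseball does not clear it.

No — it falls 1.17 m short of clearing the wall.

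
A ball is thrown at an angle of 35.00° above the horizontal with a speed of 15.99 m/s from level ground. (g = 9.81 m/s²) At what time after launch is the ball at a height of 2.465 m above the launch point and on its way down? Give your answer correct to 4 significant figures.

1.544 s

v_y0 = 15.99 sin 35.00° = 9.1715 m/s.
Set y = v_y0 t − ½ g t² = 2.465: 4.905 t² − 9.1715 t + 2.465 = 0.
t = [9.1715 ± √(84.116 − 48.363)] / 9.81 = (9.1715 ± 5.9794) / 9.81, giving t = 0.3254 s or t = 1.544 s.
On the way down corresponds to the larger root: t = 1.544 s.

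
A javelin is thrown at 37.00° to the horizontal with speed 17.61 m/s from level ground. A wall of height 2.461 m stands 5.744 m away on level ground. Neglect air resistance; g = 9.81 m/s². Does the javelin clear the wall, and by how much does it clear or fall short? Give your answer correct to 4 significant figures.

Yes — it clears the wall by 1.049 m.

v_x = 17.61 cos 37.00° = 14.064 m/s; v_y0 = 17.61 sin 37.00° = 10.598 m/s.
Time to reach the wall: t = 5.744 / 14.064 = 0.40842 s.
Height at that point: y = 10.598×0.40842 − 4.905×0.40842² = 3.5102 m.
That is 3.5102 − 2.461 = 1.049 m above the top of the wall, so the javelin clears it.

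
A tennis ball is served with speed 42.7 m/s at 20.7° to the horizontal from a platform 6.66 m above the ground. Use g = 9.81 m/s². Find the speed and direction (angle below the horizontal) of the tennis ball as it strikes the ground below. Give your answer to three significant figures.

v_x = 42.7 cos 20.7° = 39.94 m/s (constant).
|v_y| at impact = √((15.09)² + 2×9.81×6.66) = 18.93 m/s.
Speed = √(39.94² + 18.93²) = 44.2 m/s; angle = arctan(18.93/39.94) = 25.4° below horizontal.

44.2 m/s at 25.4° below the horizontal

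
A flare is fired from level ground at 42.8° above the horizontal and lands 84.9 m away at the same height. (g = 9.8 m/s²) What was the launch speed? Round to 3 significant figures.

28.9 m/s

On level ground, R = v₀² sin(2θ) / g, so v₀ = √(R g / sin 2θ).
sin(2 × 42.8°) = 0.9971.
v₀ = √(84.9 × 9.8 / 0.9971) = √834.4 = 28.9 m/s.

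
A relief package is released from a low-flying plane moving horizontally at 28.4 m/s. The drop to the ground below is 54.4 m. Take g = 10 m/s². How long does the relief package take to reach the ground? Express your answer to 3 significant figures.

The horizontal speed doesn't affect the fall. With v_y0 = 0, h = ½ g t².
t = √(2 × 54.4 / 10) = √10.88 = 3.30 s.

3.30 s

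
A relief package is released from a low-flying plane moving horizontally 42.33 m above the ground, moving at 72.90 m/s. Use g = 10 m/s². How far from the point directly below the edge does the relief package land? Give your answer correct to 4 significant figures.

Initial vertical velocity is zero, so the fall time comes from h = ½ g t²: t = √(2 × 42.33 / 10) = 2.9096 s.
Horizontal motion is uniform at 72.90 m/s, so x = 72.90 × 2.9096 = 212.1 m.

212.1 m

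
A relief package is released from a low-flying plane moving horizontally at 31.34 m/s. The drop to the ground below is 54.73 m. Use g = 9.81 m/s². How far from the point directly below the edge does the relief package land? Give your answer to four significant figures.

104.7 m

Initial vertical velocity is zero, so the fall time comes from h = ½ g t²: t = √(2 × 54.73 / 9.81) = 3.3404 s.
Horizontal motion is uniform at 31.34 m/s, so x = 31.34 × 3.3404 = 104.7 m.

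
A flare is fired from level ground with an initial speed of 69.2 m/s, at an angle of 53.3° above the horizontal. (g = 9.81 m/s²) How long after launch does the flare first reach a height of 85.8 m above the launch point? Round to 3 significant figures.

v_y0 = 69.2 sin 53.3° = 55.48 m/s.
Set y = v_y0 t − ½ g t² = 85.8: 4.905 t² − 55.48 t + 85.8 = 0.
t = [55.48 ± √(3078 − 1683)] / 9.81 = (55.48 ± 37.35) / 9.81, giving t = 1.85 s or t = 9.46 s.
The flare is on the way up at the first time, so t = 1.85 s.

1.85 s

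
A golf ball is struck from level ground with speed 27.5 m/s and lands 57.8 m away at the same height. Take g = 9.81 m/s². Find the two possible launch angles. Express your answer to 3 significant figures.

24.3° and 65.7°

Level-ground range: R = v₀² sin(2θ)/g ⇒ sin 2θ = R g / v₀² = 57.8×9.81/27.5² = 0.7498.
2θ = arcsin(0.7498) = 48.57° or 180° − 48.57° = 131.43°.
So θ = 24.3° or θ = 65.7°.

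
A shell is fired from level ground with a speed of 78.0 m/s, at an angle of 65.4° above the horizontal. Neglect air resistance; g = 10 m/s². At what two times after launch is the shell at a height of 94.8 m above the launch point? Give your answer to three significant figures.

1.49 s and 12.7 s

v_y0 = 78.0 sin 65.4° = 70.92 m/s.
Set y = v_y0 t − ½ g t² = 94.8: 5.000 t² − 70.92 t + 94.8 = 0.
t = [70.92 ± √(5030 − 1896)] / 10 = (70.92 ± 55.98) / 10, giving t = 1.49 s or t = 12.7 s.
So the shell is at 94.8 m at t = 1.49 s (rising) and t = 12.7 s (falling).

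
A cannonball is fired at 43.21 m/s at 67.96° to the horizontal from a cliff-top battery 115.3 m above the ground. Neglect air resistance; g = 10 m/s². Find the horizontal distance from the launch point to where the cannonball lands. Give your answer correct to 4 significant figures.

Components: v_x = 43.21 cos 67.96° = 16.215 m/s, v_y = 43.21 sin 67.96° = 40.052 m/s.
Vertical: 0 = 115.3 + 40.052 t − ½(10) t² ⇒ 5.000 t² − 40.052 t − 115.3 = 0.
t = [40.052 + √(1604.2 + 2306.0)] / 10.00 = 10.258 s.
Horizontal: R = v_x · t = 16.215 × 10.258 = 166.3 m.

166.3 m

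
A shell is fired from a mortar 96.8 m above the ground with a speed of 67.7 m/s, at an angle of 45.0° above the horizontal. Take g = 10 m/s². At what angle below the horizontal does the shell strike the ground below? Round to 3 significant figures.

53.6°

v_x = 67.7 cos 45.0° = 47.87 m/s.
At impact |v_y| = √(v_y0² + 2 g h) = √(47.87² + 2×10×96.8) = 65.02 m/s.
Angle below horizontal = arctan(|v_y| / v_x) = arctan(65.02 / 47.87) = 53.6°.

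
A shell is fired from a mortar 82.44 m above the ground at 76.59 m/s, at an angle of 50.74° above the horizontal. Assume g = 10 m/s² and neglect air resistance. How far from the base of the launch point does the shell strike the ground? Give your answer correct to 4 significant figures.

Components: v_x = 76.59 cos 50.74° = 48.469 m/s, v_y = 76.59 sin 50.74° = 59.302 m/s.
Vertical: 0 = 82.44 + 59.302 t − ½(10) t² ⇒ 5.000 t² − 59.302 t − 82.44 = 0.
t = [59.302 + √(3516.7 + 1648.8)] / 10.00 = 13.117 s.
Horizontal: R = v_x · t = 48.469 × 13.117 = 635.8 m.

635.8 m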